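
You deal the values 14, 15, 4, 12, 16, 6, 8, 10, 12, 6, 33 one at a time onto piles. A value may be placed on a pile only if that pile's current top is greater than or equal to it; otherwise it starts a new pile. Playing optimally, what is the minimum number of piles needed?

6

Place each on the leftmost legal pile:
14 → new pile 1 (tops now [14])
15 → new pile 2 (tops now [14, 15])
4 → pile 1 (tops now [4, 15])
12 → pile 2 (tops now [4, 12])
16 → new pile 3 (tops now [4, 12, 16])
6 → pile 2 (tops now [4, 6, 16])
8 → pile 3 (tops now [4, 6, 8])
10 → new pile 4 (tops now [4, 6, 8, 10])
12 → new pile 5 (tops now [4, 6, 8, 10, 12])
6 → pile 2 (tops now [4, 6, 8, 10, 12])
33 → new pile 6 (tops now [4, 6, 8, 10, 12, 33])
Six piles.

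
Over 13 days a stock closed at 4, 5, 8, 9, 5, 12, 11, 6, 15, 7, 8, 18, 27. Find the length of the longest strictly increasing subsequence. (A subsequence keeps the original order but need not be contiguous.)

Let dp[i] be the length of the longest such subsequence ending at index i:
i:      1  2  3  4  5  6  7  8  9 10 11 12 13
a[i]:   4  5  8  9  5 12 11  6 15  7  8 18 27
dp:     1  2  3  4  2  5  5  3  6  4  5  7  8
Maximum dp value is 8.

8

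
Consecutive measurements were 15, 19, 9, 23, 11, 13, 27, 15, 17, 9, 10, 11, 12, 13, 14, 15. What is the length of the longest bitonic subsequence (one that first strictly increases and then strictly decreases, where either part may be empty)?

7

inc[i] = longest strictly increasing subsequence ending at i; dec[i] = longest strictly decreasing subsequence starting at i:
i:      1  2  3  4  5  6  7  8  9 10 11 12 13 14 15 16
a[i]:  15 19  9 23 11 13 27 15 17  9 10 11 12 13 14 15
inc:    1  2  1  3  2  3  4  4  5  1  2  3  4  5  6  7
dec:    3  3  1  3  2  2  3  2  2  1  1  1  1  1  1  1
Best peak at i=16 (value 15): inc=7, dec=1, length 7+1−1 = 7.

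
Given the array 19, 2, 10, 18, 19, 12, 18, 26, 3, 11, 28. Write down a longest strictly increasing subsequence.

2, 10, 18, 19, 26, 28

Patience tails give the LIS length; then backtrack through the dp parents:
19 → extends → [19]
2 → replaces 19 → [2]
10 → extends → [2, 10]
18 → extends → [2, 10, 18]
19 → extends → [2, 10, 18, 19]
12 → replaces 18 → [2, 10, 12, 19]
18 → replaces 19 → [2, 10, 12, 18]
26 → extends → [2, 10, 12, 18, 26]
3 → replaces 10 → [2, 3, 12, 18, 26]
11 → replaces 12 → [2, 3, 11, 18, 26]
28 → extends → [2, 3, 11, 18, 26, 28]
Length 6; one witness is 2, 10, 18, 19, 26, 28.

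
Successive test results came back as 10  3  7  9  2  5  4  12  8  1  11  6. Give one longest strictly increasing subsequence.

3, 7, 9, 12

Patience tails give the LIS length; then backtrack through the dp parents:
10 → extends → [10]
3 → replaces 10 → [3]
7 → extends → [3, 7]
9 → extends → [3, 7, 9]
2 → replaces 3 → [2, 7, 9]
5 → replaces 7 → [2, 5, 9]
4 → replaces 5 → [2, 4, 9]
12 → extends → [2, 4, 9, 12]
8 → replaces 9 → [2, 4, 8, 12]
1 → replaces 2 → [1, 4, 8, 12]
11 → replaces 12 → [1, 4, 8, 11]
6 → replaces 8 → [1, 4, 6, 11]
Length 4; one witness is 3, 7, 9, 12.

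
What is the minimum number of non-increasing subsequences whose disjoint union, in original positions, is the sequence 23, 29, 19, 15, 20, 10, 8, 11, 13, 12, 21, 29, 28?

Place each on the leftmost legal pile:
23 → new pile 1 (tops now [23])
29 → new pile 2 (tops now [23, 29])
19 → pile 1 (tops now [19, 29])
15 → pile 1 (tops now [15, 29])
20 → pile 2 (tops now [15, 20])
10 → pile 1 (tops now [10, 20])
8 → pile 1 (tops now [8, 20])
11 → pile 2 (tops now [8, 11])
13 → new pile 3 (tops now [8, 11, 13])
12 → pile 3 (tops now [8, 11, 12])
21 → new pile 4 (tops now [8, 11, 12, 21])
29 → new pile 5 (tops now [8, 11, 12, 21, 29])
28 → pile 5 (tops now [8, 11, 12, 21, 28])
Five piles.

5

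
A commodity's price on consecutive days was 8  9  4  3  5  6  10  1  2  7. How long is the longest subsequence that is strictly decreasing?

Negate each value so 'decreasing' becomes 'increasing', then run patience tails on the negated sequence:
-8 → extends → [-8]
-9 → replaces -8 → [-9]
-4 → extends → [-9, -4]
-3 → extends → [-9, -4, -3]
-5 → replaces -4 → [-9, -5, -3]
-6 → replaces -5 → [-9, -6, -3]
-10 → replaces -9 → [-10, -6, -3]
-1 → extends → [-10, -6, -3, -1]
-2 → replaces -1 → [-10, -6, -3, -2]
-7 → replaces -6 → [-10, -7, -3, -2]
Four tails, so the longest strictly decreasing subsequence of the original has length 4.

4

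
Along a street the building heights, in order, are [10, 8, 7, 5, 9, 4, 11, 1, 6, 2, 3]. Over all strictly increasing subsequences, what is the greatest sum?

28

Let S[i] be the best sum of a strictly increasing subsequence ending at i:
i:      1  2  3  4  5  6  7  8  9 10 11
a[i]:  10  8  7  5  9  4 11  1  6  2  3
S:     10  8  7  5 17  4 28  1 11  3  6
Maximum is 28 (e.g. 8 + 9 + 11).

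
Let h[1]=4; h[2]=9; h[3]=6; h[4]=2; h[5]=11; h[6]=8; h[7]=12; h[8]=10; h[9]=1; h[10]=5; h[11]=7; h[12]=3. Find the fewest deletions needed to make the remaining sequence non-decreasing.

Fewest deletions = n − (longest non-decreasing subsequence).
Patience tails:
4 → extends → [4]
9 → extends → [4, 9]
6 → replaces 9 → [4, 6]
2 → replaces 4 → [2, 6]
11 → extends → [2, 6, 11]
8 → replaces 11 → [2, 6, 8]
12 → extends → [2, 6, 8, 12]
10 → replaces 12 → [2, 6, 8, 10]
1 → replaces 2 → [1, 6, 8, 10]
5 → replaces 6 → [1, 5, 8, 10]
7 → replaces 8 → [1, 5, 7, 10]
3 → replaces 5 → [1, 3, 7, 10]
Longest non-decreasing subsequence has length 4, so deletions = 12 − 4 = 8.

8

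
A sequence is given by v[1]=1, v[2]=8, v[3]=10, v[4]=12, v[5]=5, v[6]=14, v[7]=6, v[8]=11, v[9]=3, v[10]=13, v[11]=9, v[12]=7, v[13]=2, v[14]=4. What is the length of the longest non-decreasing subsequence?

5

Track the smallest tail for each achievable length (allowing ties):
1 → extends → [1]
8 → extends → [1, 8]
10 → extends → [1, 8, 10]
12 → extends → [1, 8, 10, 12]
5 → replaces 8 → [1, 5, 10, 12]
14 → extends → [1, 5, 10, 12, 14]
6 → replaces 10 → [1, 5, 6, 12, 14]
11 → replaces 12 → [1, 5, 6, 11, 14]
3 → replaces 5 → [1, 3, 6, 11, 14]
13 → replaces 14 → [1, 3, 6, 11, 13]
9 → replaces 11 → [1, 3, 6, 9, 13]
7 → replaces 9 → [1, 3, 6, 7, 13]
2 → replaces 3 → [1, 2, 6, 7, 13]
4 → replaces 6 → [1, 2, 4, 7, 13]
Five tails, so the longest non-decreasing subsequence has length 5 (e.g. 1, 8, 10, 12, 14).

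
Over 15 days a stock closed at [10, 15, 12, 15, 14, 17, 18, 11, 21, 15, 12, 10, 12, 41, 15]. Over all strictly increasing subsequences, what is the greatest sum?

Let S[i] be the best sum of a strictly increasing subsequence ending at i:
i:       1   2   3   4   5   6   7   8   9  10  11  12  13  14  15
a[i]:   10  15  12  15  14  17  18  11  21  15  12  10  12  41  15
S:      10  25  22  37  36  54  72  21  93  51  33  10  33 134  51
Maximum is 134 (e.g. 10 + 12 + 15 + 17 + 18 + 21 + 41).

134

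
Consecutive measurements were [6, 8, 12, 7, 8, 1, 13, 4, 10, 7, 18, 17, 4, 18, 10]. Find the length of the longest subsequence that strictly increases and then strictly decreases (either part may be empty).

7

inc[i] = longest strictly increasing subsequence ending at i; dec[i] = longest strictly decreasing subsequence starting at i:
i:      1  2  3  4  5  6  7  8  9 10 11 12 13 14 15
a[i]:   6  8 12  7  8  1 13  4 10  7 18 17  4 18 10
inc:    1  2  3  2  3  1  4  2  4  3  5  5  2  6  4
dec:    2  3  4  2  3  1  4  1  3  2  3  2  1  2  1
Best peak at i=7 (value 13): inc=4, dec=4, length 4+4−1 = 7.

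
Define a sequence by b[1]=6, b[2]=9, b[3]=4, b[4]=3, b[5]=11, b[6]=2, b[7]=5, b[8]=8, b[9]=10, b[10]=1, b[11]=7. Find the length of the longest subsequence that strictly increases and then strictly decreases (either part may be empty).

6

inc[i] = longest strictly increasing subsequence ending at i; dec[i] = longest strictly decreasing subsequence starting at i:
i:      1  2  3  4  5  6  7  8  9 10 11
b[i]:   6  9  4  3 11  2  5  8 10  1  7
inc:    1  2  1  1  3  1  2  3  4  1  3
dec:    5  5  4  3  3  2  2  2  2  1  1
Best peak at i=2 (value 9): inc=2, dec=5, length 2+5−1 = 6.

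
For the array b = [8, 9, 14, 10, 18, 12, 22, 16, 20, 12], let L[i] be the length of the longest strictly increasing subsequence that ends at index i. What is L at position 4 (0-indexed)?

4

dp[i] = 1 + max{dp[j] : j<i, b[j]<b[i]} (or 1 if no such j):
i:      0  1  2  3  4  5  6  7  8  9
b[i]:   8  9 14 10 18 12 22 16 20 12
dp:     1  2  3  3  4  4  5  5  6  4
At index 4 the value is 4.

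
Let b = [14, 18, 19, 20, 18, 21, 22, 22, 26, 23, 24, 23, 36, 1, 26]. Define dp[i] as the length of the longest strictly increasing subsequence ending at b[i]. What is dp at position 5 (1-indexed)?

dp[i] = 1 + max{dp[j] : j<i, b[j]<b[i]} (or 1 if no such j):
i:      1  2  3  4  5  6  7  8  9 10 11 12 13 14 15
b[i]:  14 18 19 20 18 21 22 22 26 23 24 23 36  1 26
dp:     1  2  3  4  2  5  6  6  7  7  8  7  9  1  9
At index 5 the value is 2.

2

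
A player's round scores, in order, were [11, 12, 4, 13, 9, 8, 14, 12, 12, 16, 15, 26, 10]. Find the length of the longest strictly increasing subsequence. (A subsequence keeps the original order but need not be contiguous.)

6

Let dp[i] be the length of the longest such subsequence ending at index i:
i:      1  2  3  4  5  6  7  8  9 10 11 12 13
a[i]:  11 12  4 13  9  8 14 12 12 16 15 26 10
dp:     1  2  1  3  2  2  4  3  3  5  5  6  3
Maximum dp value is 6.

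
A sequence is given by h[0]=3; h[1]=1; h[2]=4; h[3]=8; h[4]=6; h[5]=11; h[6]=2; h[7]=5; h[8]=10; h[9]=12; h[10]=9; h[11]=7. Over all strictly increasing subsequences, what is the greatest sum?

38

Let S[i] be the best sum of a strictly increasing subsequence ending at i:
i:      0  1  2  3  4  5  6  7  8  9 10 11
h[i]:   3  1  4  8  6 11  2  5 10 12  9  7
S:      3  1  7 15 13 26  3 12 25 38 24 20
Maximum is 38 (e.g. 3 + 4 + 8 + 11 + 12).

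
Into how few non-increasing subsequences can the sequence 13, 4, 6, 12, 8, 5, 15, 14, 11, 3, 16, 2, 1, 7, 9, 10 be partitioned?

5

Place each on the leftmost legal pile:
13 → new pile 1 (tops now [13])
4 → pile 1 (tops now [4])
6 → new pile 2 (tops now [4, 6])
12 → new pile 3 (tops now [4, 6, 12])
8 → pile 3 (tops now [4, 6, 8])
5 → pile 2 (tops now [4, 5, 8])
15 → new pile 4 (tops now [4, 5, 8, 15])
14 → pile 4 (tops now [4, 5, 8, 14])
11 → pile 4 (tops now [4, 5, 8, 11])
3 → pile 1 (tops now [3, 5, 8, 11])
16 → new pile 5 (tops now [3, 5, 8, 11, 16])
2 → pile 1 (tops now [2, 5, 8, 11, 16])
1 → pile 1 (tops now [1, 5, 8, 11, 16])
7 → pile 3 (tops now [1, 5, 7, 11, 16])
9 → pile 4 (tops now [1, 5, 7, 9, 16])
10 → pile 5 (tops now [1, 5, 7, 9, 10])
Five piles.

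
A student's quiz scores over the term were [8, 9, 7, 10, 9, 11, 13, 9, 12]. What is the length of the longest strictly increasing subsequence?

Track the smallest tail for each achievable length (strict):
8 → extends → [8]
9 → extends → [8, 9]
7 → replaces 8 → [7, 9]
10 → extends → [7, 9, 10]
9 → already a tail → [7, 9, 10]
11 → extends → [7, 9, 10, 11]
13 → extends → [7, 9, 10, 11, 13]
9 → already a tail → [7, 9, 10, 11, 13]
12 → replaces 13 → [7, 9, 10, 11, 12]
Five tails, so the longest strictly increasing subsequence has length 5 (e.g. 8, 9, 10, 11, 13).

5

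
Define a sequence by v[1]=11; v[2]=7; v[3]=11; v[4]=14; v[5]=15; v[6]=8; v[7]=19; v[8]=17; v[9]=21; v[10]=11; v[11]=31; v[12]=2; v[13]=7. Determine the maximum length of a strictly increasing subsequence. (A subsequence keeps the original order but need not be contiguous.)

7

Let dp[i] be the length of the longest such subsequence ending at index i:
i:      1  2  3  4  5  6  7  8  9 10 11 12 13
v[i]:  11  7 11 14 15  8 19 17 21 11 31  2  7
dp:     1  1  2  3  4  2  5  5  6  3  7  1  2
Maximum dp value is 7.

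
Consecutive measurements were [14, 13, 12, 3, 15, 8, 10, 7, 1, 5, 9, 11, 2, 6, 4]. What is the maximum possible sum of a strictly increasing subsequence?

32

Let S[i] be the best sum of a strictly increasing subsequence ending at i:
i:      1  2  3  4  5  6  7  8  9 10 11 12 13 14 15
a[i]:  14 13 12  3 15  8 10  7  1  5  9 11  2  6  4
S:     14 13 12  3 29 11 21 10  1  8 20 32  3 14  7
Maximum is 32 (e.g. 3 + 8 + 10 + 11).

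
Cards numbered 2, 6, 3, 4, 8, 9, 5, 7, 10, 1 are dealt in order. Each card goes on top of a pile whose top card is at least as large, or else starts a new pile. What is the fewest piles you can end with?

Place each on the leftmost legal pile:
2 → new pile 1 (tops now [2])
6 → new pile 2 (tops now [2, 6])
3 → pile 2 (tops now [2, 3])
4 → new pile 3 (tops now [2, 3, 4])
8 → new pile 4 (tops now [2, 3, 4, 8])
9 → new pile 5 (tops now [2, 3, 4, 8, 9])
5 → pile 4 (tops now [2, 3, 4, 5, 9])
7 → pile 5 (tops now [2, 3, 4, 5, 7])
10 → new pile 6 (tops now [2, 3, 4, 5, 7, 10])
1 → pile 1 (tops now [1, 3, 4, 5, 7, 10])
Six piles.

6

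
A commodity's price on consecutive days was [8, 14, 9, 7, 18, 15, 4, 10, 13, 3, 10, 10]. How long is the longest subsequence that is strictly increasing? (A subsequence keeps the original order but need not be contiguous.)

Track the smallest tail for each achievable length (strict):
8 → extends → [8]
14 → extends → [8, 14]
9 → replaces 14 → [8, 9]
7 → replaces 8 → [7, 9]
18 → extends → [7, 9, 18]
15 → replaces 18 → [7, 9, 15]
4 → replaces 7 → [4, 9, 15]
10 → replaces 15 → [4, 9, 10]
13 → extends → [4, 9, 10, 13]
3 → replaces 4 → [3, 9, 10, 13]
10 → already a tail → [3, 9, 10, 13]
10 → already a tail → [3, 9, 10, 13]
Four tails, so the longest strictly increasing subsequence has length 4 (e.g. 8, 9, 10, 13).

4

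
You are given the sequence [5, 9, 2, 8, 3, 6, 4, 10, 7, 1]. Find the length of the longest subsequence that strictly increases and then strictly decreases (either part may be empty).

6

inc[i] = longest strictly increasing subsequence ending at i; dec[i] = longest strictly decreasing subsequence starting at i:
i:      1  2  3  4  5  6  7  8  9 10
a[i]:   5  9  2  8  3  6  4 10  7  1
inc:    1  2  1  2  2  3  3  4  4  1
dec:    3  5  2  4  2  3  2  3  2  1
Best peak at i=2 (value 9): inc=2, dec=5, length 2+5−1 = 6.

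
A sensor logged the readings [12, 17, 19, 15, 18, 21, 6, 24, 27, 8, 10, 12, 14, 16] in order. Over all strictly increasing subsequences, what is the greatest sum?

120

Let S[i] be the best sum of a strictly increasing subsequence ending at i:
i:       1   2   3   4   5   6   7   8   9  10  11  12  13  14
a[i]:   12  17  19  15  18  21   6  24  27   8  10  12  14  16
S:      12  29  48  27  47  69   6  93 120  14  24  36  50  66
Maximum is 120 (e.g. 12 + 17 + 19 + 21 + 24 + 27).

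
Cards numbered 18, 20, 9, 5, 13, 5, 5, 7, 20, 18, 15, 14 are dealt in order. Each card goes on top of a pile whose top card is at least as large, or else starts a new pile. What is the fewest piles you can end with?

3

Place each on the leftmost legal pile:
18 → new pile 1 (tops now [18])
20 → new pile 2 (tops now [18, 20])
9 → pile 1 (tops now [9, 20])
5 → pile 1 (tops now [5, 20])
13 → pile 2 (tops now [5, 13])
5 → pile 1 (tops now [5, 13])
5 → pile 1 (tops now [5, 13])
7 → pile 2 (tops now [5, 7])
20 → new pile 3 (tops now [5, 7, 20])
18 → pile 3 (tops now [5, 7, 18])
15 → pile 3 (tops now [5, 7, 15])
14 → pile 3 (tops now [5, 7, 14])
Three piles.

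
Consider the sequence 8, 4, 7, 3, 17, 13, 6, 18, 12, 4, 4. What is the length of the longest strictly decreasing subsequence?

Let dp[i] be the longest strictly decreasing subsequence ending at i:
i:      1  2  3  4  5  6  7  8  9 10 11
a[i]:   8  4  7  3 17 13  6 18 12  4  4
dp:     1  2  2  3  1  2  3  1  3  4  4
Maximum is 4.

4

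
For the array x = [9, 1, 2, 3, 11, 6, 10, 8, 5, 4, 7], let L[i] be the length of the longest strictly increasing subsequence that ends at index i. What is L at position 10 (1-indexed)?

4

dp[i] = 1 + max{dp[j] : j<i, x[j]<x[i]} (or 1 if no such j):
i:      1  2  3  4  5  6  7  8  9 10 11
x[i]:   9  1  2  3 11  6 10  8  5  4  7
dp:     1  1  2  3  4  4  5  5  4  4  5
At index 10 the value is 4.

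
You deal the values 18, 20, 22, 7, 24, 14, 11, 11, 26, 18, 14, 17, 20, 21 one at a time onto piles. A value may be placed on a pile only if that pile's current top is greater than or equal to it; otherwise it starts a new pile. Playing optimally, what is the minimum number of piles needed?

6

Place each on the leftmost legal pile:
18 → new pile 1 (tops now [18])
20 → new pile 2 (tops now [18, 20])
22 → new pile 3 (tops now [18, 20, 22])
7 → pile 1 (tops now [7, 20, 22])
24 → new pile 4 (tops now [7, 20, 22, 24])
14 → pile 2 (tops now [7, 14, 22, 24])
11 → pile 2 (tops now [7, 11, 22, 24])
11 → pile 2 (tops now [7, 11, 22, 24])
26 → new pile 5 (tops now [7, 11, 22, 24, 26])
18 → pile 3 (tops now [7, 11, 18, 24, 26])
14 → pile 3 (tops now [7, 11, 14, 24, 26])
17 → pile 4 (tops now [7, 11, 14, 17, 26])
20 → pile 5 (tops now [7, 11, 14, 17, 20])
21 → new pile 6 (tops now [7, 11, 14, 17, 20, 21])
Six piles.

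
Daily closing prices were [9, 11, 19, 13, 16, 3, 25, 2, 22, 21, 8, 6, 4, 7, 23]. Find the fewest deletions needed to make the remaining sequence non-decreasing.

9

Fewest deletions = n − (longest non-decreasing subsequence).
i:      1  2  3  4  5  6  7  8  9 10 11 12 13 14 15
a[i]:   9 11 19 13 16  3 25  2 22 21  8  6  4  7 23
dp:     1  2  3  3  4  1  5  1  5  5  2  2  2  3  6
max dp = 6, so deletions = 15 − 6 = 9.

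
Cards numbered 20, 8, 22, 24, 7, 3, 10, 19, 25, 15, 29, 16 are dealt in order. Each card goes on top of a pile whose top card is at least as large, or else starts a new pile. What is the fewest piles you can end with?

5

Place each on the leftmost legal pile:
20 → new pile 1 (tops now [20])
8 → pile 1 (tops now [8])
22 → new pile 2 (tops now [8, 22])
24 → new pile 3 (tops now [8, 22, 24])
7 → pile 1 (tops now [7, 22, 24])
3 → pile 1 (tops now [3, 22, 24])
10 → pile 2 (tops now [3, 10, 24])
19 → pile 3 (tops now [3, 10, 19])
25 → new pile 4 (tops now [3, 10, 19, 25])
15 → pile 3 (tops now [3, 10, 15, 25])
29 → new pile 5 (tops now [3, 10, 15, 25, 29])
16 → pile 4 (tops now [3, 10, 15, 16, 29])
Five piles.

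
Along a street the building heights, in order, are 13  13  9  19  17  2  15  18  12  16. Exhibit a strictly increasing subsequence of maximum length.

Patience tails give the LIS length; then backtrack through the dp parents:
13 → extends → [13]
13 → already a tail → [13]
9 → replaces 13 → [9]
19 → extends → [9, 19]
17 → replaces 19 → [9, 17]
2 → replaces 9 → [2, 17]
15 → replaces 17 → [2, 15]
18 → extends → [2, 15, 18]
12 → replaces 15 → [2, 12, 18]
16 → replaces 18 → [2, 12, 16]
Length 3; one witness is 13, 17, 18.

13, 17, 18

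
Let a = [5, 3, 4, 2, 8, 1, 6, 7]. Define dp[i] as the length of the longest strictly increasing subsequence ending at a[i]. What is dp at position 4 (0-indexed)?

3

dp[i] = 1 + max{dp[j] : j<i, a[j]<a[i]} (or 1 if no such j):
i:     0 1 2 3 4 5 6 7
a[i]:  5 3 4 2 8 1 6 7
dp:    1 1 2 1 3 1 3 4
At index 4 the value is 3.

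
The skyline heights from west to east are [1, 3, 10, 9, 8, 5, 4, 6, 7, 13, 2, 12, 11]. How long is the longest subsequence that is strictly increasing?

Track the smallest tail for each achievable length (strict):
1 → extends → [1]
3 → extends → [1, 3]
10 → extends → [1, 3, 10]
9 → replaces 10 → [1, 3, 9]
8 → replaces 9 → [1, 3, 8]
5 → replaces 8 → [1, 3, 5]
4 → replaces 5 → [1, 3, 4]
6 → extends → [1, 3, 4, 6]
7 → extends → [1, 3, 4, 6, 7]
13 → extends → [1, 3, 4, 6, 7, 13]
2 → replaces 3 → [1, 2, 4, 6, 7, 13]
12 → replaces 13 → [1, 2, 4, 6, 7, 12]
11 → replaces 12 → [1, 2, 4, 6, 7, 11]
Six tails, so the longest strictly increasing subsequence has length 6 (e.g. 1, 3, 5, 6, 7, 13).

6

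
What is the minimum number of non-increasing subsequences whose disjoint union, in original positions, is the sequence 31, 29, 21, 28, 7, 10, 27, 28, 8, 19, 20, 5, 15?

Place each on the leftmost legal pile:
31 → new pile 1 (tops now [31])
29 → pile 1 (tops now [29])
21 → pile 1 (tops now [21])
28 → new pile 2 (tops now [21, 28])
7 → pile 1 (tops now [7, 28])
10 → pile 2 (tops now [7, 10])
27 → new pile 3 (tops now [7, 10, 27])
28 → new pile 4 (tops now [7, 10, 27, 28])
8 → pile 2 (tops now [7, 8, 27, 28])
19 → pile 3 (tops now [7, 8, 19, 28])
20 → pile 4 (tops now [7, 8, 19, 20])
5 → pile 1 (tops now [5, 8, 19, 20])
15 → pile 3 (tops now [5, 8, 15, 20])
Four piles.

4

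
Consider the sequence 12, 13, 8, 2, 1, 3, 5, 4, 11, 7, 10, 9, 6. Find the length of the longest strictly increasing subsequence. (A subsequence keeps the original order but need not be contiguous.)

Track the smallest tail for each achievable length (strict):
12 → extends → [12]
13 → extends → [12, 13]
8 → replaces 12 → [8, 13]
2 → replaces 8 → [2, 13]
1 → replaces 2 → [1, 13]
3 → replaces 13 → [1, 3]
5 → extends → [1, 3, 5]
4 → replaces 5 → [1, 3, 4]
11 → extends → [1, 3, 4, 11]
7 → replaces 11 → [1, 3, 4, 7]
10 → extends → [1, 3, 4, 7, 10]
9 → replaces 10 → [1, 3, 4, 7, 9]
6 → replaces 7 → [1, 3, 4, 6, 9]
Five tails, so the longest strictly increasing subsequence has length 5 (e.g. 2, 3, 5, 7, 10).

5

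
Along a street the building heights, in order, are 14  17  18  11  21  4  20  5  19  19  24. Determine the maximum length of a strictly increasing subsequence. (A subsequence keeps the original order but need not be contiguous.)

5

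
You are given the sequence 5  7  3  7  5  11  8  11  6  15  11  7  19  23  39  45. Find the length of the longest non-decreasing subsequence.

10

Track the smallest tail for each achievable length (allowing ties):
5 → extends → [5]
7 → extends → [5, 7]
3 → replaces 5 → [3, 7]
7 → extends → [3, 7, 7]
5 → replaces 7 → [3, 5, 7]
11 → extends → [3, 5, 7, 11]
8 → replaces 11 → [3, 5, 7, 8]
11 → extends → [3, 5, 7, 8, 11]
6 → replaces 7 → [3, 5, 6, 8, 11]
15 → extends → [3, 5, 6, 8, 11, 15]
11 → replaces 15 → [3, 5, 6, 8, 11, 11]
7 → replaces 8 → [3, 5, 6, 7, 11, 11]
19 → extends → [3, 5, 6, 7, 11, 11, 19]
23 → extends → [3, 5, 6, 7, 11, 11, 19, 23]
39 → extends → [3, 5, 6, 7, 11, 11, 19, 23, 39]
45 → extends → [3, 5, 6, 7, 11, 11, 19, 23, 39, 45]
Ten tails, so the longest non-decreasing subsequence has length 10 (e.g. 5, 7, 7, 11, 11, 15, 19, 23, 39, 45).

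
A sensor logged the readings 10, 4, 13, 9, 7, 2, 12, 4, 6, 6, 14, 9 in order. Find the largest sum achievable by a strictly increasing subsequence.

39

Let S[i] be the best sum of a strictly increasing subsequence ending at i:
i:      1  2  3  4  5  6  7  8  9 10 11 12
a[i]:  10  4 13  9  7  2 12  4  6  6 14  9
S:     10  4 23 13 11  2 25  6 12 12 39 21
Maximum is 39 (e.g. 4 + 9 + 12 + 14).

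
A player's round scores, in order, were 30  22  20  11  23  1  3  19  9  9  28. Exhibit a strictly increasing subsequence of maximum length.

1, 3, 19, 28

Patience tails give the LIS length; then backtrack through the dp parents:
30 → extends → [30]
22 → replaces 30 → [22]
20 → replaces 22 → [20]
11 → replaces 20 → [11]
23 → extends → [11, 23]
1 → replaces 11 → [1, 23]
3 → replaces 23 → [1, 3]
19 → extends → [1, 3, 19]
9 → replaces 19 → [1, 3, 9]
9 → already a tail → [1, 3, 9]
28 → extends → [1, 3, 9, 28]
Length 4; one witness is 1, 3, 19, 28.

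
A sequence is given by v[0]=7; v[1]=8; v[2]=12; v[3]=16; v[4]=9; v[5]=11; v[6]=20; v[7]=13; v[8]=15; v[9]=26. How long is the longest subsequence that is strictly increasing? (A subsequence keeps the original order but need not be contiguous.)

Let dp[i] be the length of the longest such subsequence ending at index i:
i:      0  1  2  3  4  5  6  7  8  9
v[i]:   7  8 12 16  9 11 20 13 15 26
dp:     1  2  3  4  3  4  5  5  6  7
Maximum dp value is 7.

7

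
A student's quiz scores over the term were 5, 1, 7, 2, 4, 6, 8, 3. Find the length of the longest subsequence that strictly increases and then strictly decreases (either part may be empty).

6

inc[i] = longest strictly increasing subsequence ending at i; dec[i] = longest strictly decreasing subsequence starting at i:
i:     1 2 3 4 5 6 7 8
a[i]:  5 1 7 2 4 6 8 3
inc:   1 1 2 2 3 4 5 3
dec:   3 1 3 1 2 2 2 1
Best peak at i=7 (value 8): inc=5, dec=2, length 5+2−1 = 6.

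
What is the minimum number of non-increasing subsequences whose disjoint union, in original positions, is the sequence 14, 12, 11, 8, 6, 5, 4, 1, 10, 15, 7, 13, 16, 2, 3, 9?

4

Place each on the leftmost legal pile:
14 → new pile 1 (tops now [14])
12 → pile 1 (tops now [12])
11 → pile 1 (tops now [11])
8 → pile 1 (tops now [8])
6 → pile 1 (tops now [6])
5 → pile 1 (tops now [5])
4 → pile 1 (tops now [4])
1 → pile 1 (tops now [1])
10 → new pile 2 (tops now [1, 10])
15 → new pile 3 (tops now [1, 10, 15])
7 → pile 2 (tops now [1, 7, 15])
13 → pile 3 (tops now [1, 7, 13])
16 → new pile 4 (tops now [1, 7, 13, 16])
2 → pile 2 (tops now [1, 2, 13, 16])
3 → pile 3 (tops now [1, 2, 3, 16])
9 → pile 4 (tops now [1, 2, 3, 9])
Four piles.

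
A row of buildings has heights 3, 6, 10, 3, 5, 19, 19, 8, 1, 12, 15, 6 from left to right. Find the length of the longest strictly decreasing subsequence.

Negate each value so 'decreasing' becomes 'increasing', then run patience tails on the negated sequence:
-3 → extends → [-3]
-6 → replaces -3 → [-6]
-10 → replaces -6 → [-10]
-3 → extends → [-10, -3]
-5 → replaces -3 → [-10, -5]
-19 → replaces -10 → [-19, -5]
-19 → already a tail → [-19, -5]
-8 → replaces -5 → [-19, -8]
-1 → extends → [-19, -8, -1]
-12 → replaces -8 → [-19, -12, -1]
-15 → replaces -12 → [-19, -15, -1]
-6 → replaces -1 → [-19, -15, -6]
Three tails, so the longest strictly decreasing subsequence of the original has length 3.

3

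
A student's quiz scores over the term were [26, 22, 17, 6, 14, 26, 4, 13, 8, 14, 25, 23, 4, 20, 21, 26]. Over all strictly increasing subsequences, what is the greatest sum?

Let S[i] be the best sum of a strictly increasing subsequence ending at i:
i:       1   2   3   4   5   6   7   8   9  10  11  12  13  14  15  16
a[i]:   26  22  17   6  14  26   4  13   8  14  25  23   4  20  21  26
S:      26  22  17   6  20  48   4  19  14  33  58  56   4  53  74 100
Maximum is 100 (e.g. 6 + 13 + 14 + 20 + 21 + 26).

100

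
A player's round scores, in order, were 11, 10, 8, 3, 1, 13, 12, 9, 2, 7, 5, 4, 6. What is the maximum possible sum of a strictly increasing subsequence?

Let S[i] be the best sum of a strictly increasing subsequence ending at i:
i:      1  2  3  4  5  6  7  8  9 10 11 12 13
a[i]:  11 10  8  3  1 13 12  9  2  7  5  4  6
S:     11 10  8  3  1 24 23 17  3 10  8  7 14
Maximum is 24 (e.g. 11 + 13).

24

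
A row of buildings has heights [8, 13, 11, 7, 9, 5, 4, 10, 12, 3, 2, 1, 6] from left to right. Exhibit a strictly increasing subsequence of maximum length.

8, 9, 10, 12

Patience tails give the LIS length; then backtrack through the dp parents:
8 → extends → [8]
13 → extends → [8, 13]
11 → replaces 13 → [8, 11]
7 → replaces 8 → [7, 11]
9 → replaces 11 → [7, 9]
5 → replaces 7 → [5, 9]
4 → replaces 5 → [4, 9]
10 → extends → [4, 9, 10]
12 → extends → [4, 9, 10, 12]
3 → replaces 4 → [3, 9, 10, 12]
2 → replaces 3 → [2, 9, 10, 12]
1 → replaces 2 → [1, 9, 10, 12]
6 → replaces 9 → [1, 6, 10, 12]
Length 4; one witness is 8, 9, 10, 12.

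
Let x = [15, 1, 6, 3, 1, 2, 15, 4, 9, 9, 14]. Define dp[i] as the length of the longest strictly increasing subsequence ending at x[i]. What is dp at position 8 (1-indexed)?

3

dp[i] = 1 + max{dp[j] : j<i, x[j]<x[i]} (or 1 if no such j):
i:      1  2  3  4  5  6  7  8  9 10 11
x[i]:  15  1  6  3  1  2 15  4  9  9 14
dp:     1  1  2  2  1  2  3  3  4  4  5
At index 8 the value is 3.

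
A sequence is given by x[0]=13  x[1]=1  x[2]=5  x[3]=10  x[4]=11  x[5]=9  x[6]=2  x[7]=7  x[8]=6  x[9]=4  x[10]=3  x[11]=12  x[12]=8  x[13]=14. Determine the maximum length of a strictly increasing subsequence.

6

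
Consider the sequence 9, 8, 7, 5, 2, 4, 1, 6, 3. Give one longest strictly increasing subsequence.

Patience tails give the LIS length; then backtrack through the dp parents:
9 → extends → [9]
8 → replaces 9 → [8]
7 → replaces 8 → [7]
5 → replaces 7 → [5]
2 → replaces 5 → [2]
4 → extends → [2, 4]
1 → replaces 2 → [1, 4]
6 → extends → [1, 4, 6]
3 → replaces 4 → [1, 3, 6]
Length 3; one witness is 2, 4, 6.

2, 4, 6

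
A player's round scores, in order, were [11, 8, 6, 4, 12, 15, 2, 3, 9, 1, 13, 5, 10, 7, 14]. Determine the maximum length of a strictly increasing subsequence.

5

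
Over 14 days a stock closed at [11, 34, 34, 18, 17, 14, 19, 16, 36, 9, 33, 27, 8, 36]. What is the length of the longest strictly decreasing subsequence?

6

Let dp[i] be the longest strictly decreasing subsequence ending at i:
i:      1  2  3  4  5  6  7  8  9 10 11 12 13 14
a[i]:  11 34 34 18 17 14 19 16 36  9 33 27  8 36
dp:     1  1  1  2  3  4  2  4  1  5  2  3  6  1
Maximum is 6.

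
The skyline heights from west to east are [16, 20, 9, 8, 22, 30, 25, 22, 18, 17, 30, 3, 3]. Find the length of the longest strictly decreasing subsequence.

6

Negate each value so 'decreasing' becomes 'increasing', then run patience tails on the negated sequence:
-16 → extends → [-16]
-20 → replaces -16 → [-20]
-9 → extends → [-20, -9]
-8 → extends → [-20, -9, -8]
-22 → replaces -20 → [-22, -9, -8]
-30 → replaces -22 → [-30, -9, -8]
-25 → replaces -9 → [-30, -25, -8]
-22 → replaces -8 → [-30, -25, -22]
-18 → extends → [-30, -25, -22, -18]
-17 → extends → [-30, -25, -22, -18, -17]
-30 → already a tail → [-30, -25, -22, -18, -17]
-3 → extends → [-30, -25, -22, -18, -17, -3]
-3 → already a tail → [-30, -25, -22, -18, -17, -3]
Six tails, so the longest strictly decreasing subsequence of the original has length 6.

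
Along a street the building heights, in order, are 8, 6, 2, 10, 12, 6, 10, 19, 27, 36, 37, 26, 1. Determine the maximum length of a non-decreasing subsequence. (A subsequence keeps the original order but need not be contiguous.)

Track the smallest tail for each achievable length (allowing ties):
8 → extends → [8]
6 → replaces 8 → [6]
2 → replaces 6 → [2]
10 → extends → [2, 10]
12 → extends → [2, 10, 12]
6 → replaces 10 → [2, 6, 12]
10 → replaces 12 → [2, 6, 10]
19 → extends → [2, 6, 10, 19]
27 → extends → [2, 6, 10, 19, 27]
36 → extends → [2, 6, 10, 19, 27, 36]
37 → extends → [2, 6, 10, 19, 27, 36, 37]
26 → replaces 27 → [2, 6, 10, 19, 26, 36, 37]
1 → replaces 2 → [1, 6, 10, 19, 26, 36, 37]
Seven tails, so the longest non-decreasing subsequence has length 7 (e.g. 8, 10, 12, 19, 27, 36, 37).

7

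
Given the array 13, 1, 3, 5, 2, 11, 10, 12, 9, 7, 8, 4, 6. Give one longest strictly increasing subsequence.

Patience tails give the LIS length; then backtrack through the dp parents:
13 → extends → [13]
1 → replaces 13 → [1]
3 → extends → [1, 3]
5 → extends → [1, 3, 5]
2 → replaces 3 → [1, 2, 5]
11 → extends → [1, 2, 5, 11]
10 → replaces 11 → [1, 2, 5, 10]
12 → extends → [1, 2, 5, 10, 12]
9 → replaces 10 → [1, 2, 5, 9, 12]
7 → replaces 9 → [1, 2, 5, 7, 12]
8 → replaces 12 → [1, 2, 5, 7, 8]
4 → replaces 5 → [1, 2, 4, 7, 8]
6 → replaces 7 → [1, 2, 4, 6, 8]
Length 5; one witness is 1, 3, 5, 11, 12.

1, 3, 5, 11, 12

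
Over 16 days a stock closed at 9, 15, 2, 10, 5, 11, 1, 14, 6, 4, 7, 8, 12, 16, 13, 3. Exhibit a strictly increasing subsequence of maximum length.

Patience tails give the LIS length; then backtrack through the dp parents:
9 → extends → [9]
15 → extends → [9, 15]
2 → replaces 9 → [2, 15]
10 → replaces 15 → [2, 10]
5 → replaces 10 → [2, 5]
11 → extends → [2, 5, 11]
1 → replaces 2 → [1, 5, 11]
14 → extends → [1, 5, 11, 14]
6 → replaces 11 → [1, 5, 6, 14]
4 → replaces 5 → [1, 4, 6, 14]
7 → replaces 14 → [1, 4, 6, 7]
8 → extends → [1, 4, 6, 7, 8]
12 → extends → [1, 4, 6, 7, 8, 12]
16 → extends → [1, 4, 6, 7, 8, 12, 16]
13 → replaces 16 → [1, 4, 6, 7, 8, 12, 13]
3 → replaces 4 → [1, 3, 6, 7, 8, 12, 13]
Length 7; one witness is 2, 5, 6, 7, 8, 12, 16.

2, 5, 6, 7, 8, 12, 16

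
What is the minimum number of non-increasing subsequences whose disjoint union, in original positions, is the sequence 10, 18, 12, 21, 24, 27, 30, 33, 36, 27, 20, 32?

Place each on the leftmost legal pile:
10 → new pile 1 (tops now [10])
18 → new pile 2 (tops now [10, 18])
12 → pile 2 (tops now [10, 12])
21 → new pile 3 (tops now [10, 12, 21])
24 → new pile 4 (tops now [10, 12, 21, 24])
27 → new pile 5 (tops now [10, 12, 21, 24, 27])
30 → new pile 6 (tops now [10, 12, 21, 24, 27, 30])
33 → new pile 7 (tops now [10, 12, 21, 24, 27, 30, 33])
36 → new pile 8 (tops now [10, 12, 21, 24, 27, 30, 33, 36])
27 → pile 5 (tops now [10, 12, 21, 24, 27, 30, 33, 36])
20 → pile 3 (tops now [10, 12, 20, 24, 27, 30, 33, 36])
32 → pile 7 (tops now [10, 12, 20, 24, 27, 30, 32, 36])
Eight piles.

8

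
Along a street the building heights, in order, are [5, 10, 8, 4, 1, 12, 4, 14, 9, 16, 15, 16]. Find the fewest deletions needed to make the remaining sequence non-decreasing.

Fewest deletions = n − (longest non-decreasing subsequence).
i:      1  2  3  4  5  6  7  8  9 10 11 12
a[i]:   5 10  8  4  1 12  4 14  9 16 15 16
dp:     1  2  2  1  1  3  2  4  3  5  5  6
max dp = 6, so deletions = 12 − 6 = 6.

6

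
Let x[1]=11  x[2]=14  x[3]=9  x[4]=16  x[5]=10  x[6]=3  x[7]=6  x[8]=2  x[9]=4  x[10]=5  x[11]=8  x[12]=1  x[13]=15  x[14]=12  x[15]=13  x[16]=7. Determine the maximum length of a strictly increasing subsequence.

Track the smallest tail for each achievable length (strict):
11 → extends → [11]
14 → extends → [11, 14]
9 → replaces 11 → [9, 14]
16 → extends → [9, 14, 16]
10 → replaces 14 → [9, 10, 16]
3 → replaces 9 → [3, 10, 16]
6 → replaces 10 → [3, 6, 16]
2 → replaces 3 → [2, 6, 16]
4 → replaces 6 → [2, 4, 16]
5 → replaces 16 → [2, 4, 5]
8 → extends → [2, 4, 5, 8]
1 → replaces 2 → [1, 4, 5, 8]
15 → extends → [1, 4, 5, 8, 15]
12 → replaces 15 → [1, 4, 5, 8, 12]
13 → extends → [1, 4, 5, 8, 12, 13]
7 → replaces 8 → [1, 4, 5, 7, 12, 13]
Six tails, so the longest strictly increasing subsequence has length 6 (e.g. 3, 4, 5, 8, 12, 13).

6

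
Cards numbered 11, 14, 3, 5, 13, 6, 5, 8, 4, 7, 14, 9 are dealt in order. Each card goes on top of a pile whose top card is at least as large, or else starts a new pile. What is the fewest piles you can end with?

Place each on the leftmost legal pile:
11 → new pile 1 (tops now [11])
14 → new pile 2 (tops now [11, 14])
3 → pile 1 (tops now [3, 14])
5 → pile 2 (tops now [3, 5])
13 → new pile 3 (tops now [3, 5, 13])
6 → pile 3 (tops now [3, 5, 6])
5 → pile 2 (tops now [3, 5, 6])
8 → new pile 4 (tops now [3, 5, 6, 8])
4 → pile 2 (tops now [3, 4, 6, 8])
7 → pile 4 (tops now [3, 4, 6, 7])
14 → new pile 5 (tops now [3, 4, 6, 7, 14])
9 → pile 5 (tops now [3, 4, 6, 7, 9])
Five piles.

5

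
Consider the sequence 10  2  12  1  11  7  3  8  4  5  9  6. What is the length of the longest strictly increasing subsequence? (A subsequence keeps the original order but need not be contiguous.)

5

Track the smallest tail for each achievable length (strict):
10 → extends → [10]
2 → replaces 10 → [2]
12 → extends → [2, 12]
1 → replaces 2 → [1, 12]
11 → replaces 12 → [1, 11]
7 → replaces 11 → [1, 7]
3 → replaces 7 → [1, 3]
8 → extends → [1, 3, 8]
4 → replaces 8 → [1, 3, 4]
5 → extends → [1, 3, 4, 5]
9 → extends → [1, 3, 4, 5, 9]
6 → replaces 9 → [1, 3, 4, 5, 6]
Five tails, so the longest strictly increasing subsequence has length 5 (e.g. 2, 3, 4, 5, 9).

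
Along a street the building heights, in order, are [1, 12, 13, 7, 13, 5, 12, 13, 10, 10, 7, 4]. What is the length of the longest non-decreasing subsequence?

5

Let dp[i] be the length of the longest such subsequence ending at index i:
i:      1  2  3  4  5  6  7  8  9 10 11 12
a[i]:   1 12 13  7 13  5 12 13 10 10  7  4
dp:     1  2  3  2  4  2  3  5  3  4  3  2
Maximum dp value is 5.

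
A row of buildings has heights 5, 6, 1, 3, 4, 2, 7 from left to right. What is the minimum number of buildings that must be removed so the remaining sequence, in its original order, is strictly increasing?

Fewest deletions = n − (longest strictly increasing subsequence).
i:     1 2 3 4 5 6 7
a[i]:  5 6 1 3 4 2 7
dp:    1 2 1 2 3 2 4
max dp = 4, so deletions = 7 − 4 = 3.

3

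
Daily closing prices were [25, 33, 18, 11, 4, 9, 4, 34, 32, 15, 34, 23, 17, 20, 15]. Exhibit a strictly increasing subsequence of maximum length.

Patience tails give the LIS length; then backtrack through the dp parents:
25 → extends → [25]
33 → extends → [25, 33]
18 → replaces 25 → [18, 33]
11 → replaces 18 → [11, 33]
4 → replaces 11 → [4, 33]
9 → replaces 33 → [4, 9]
4 → already a tail → [4, 9]
34 → extends → [4, 9, 34]
32 → replaces 34 → [4, 9, 32]
15 → replaces 32 → [4, 9, 15]
34 → extends → [4, 9, 15, 34]
23 → replaces 34 → [4, 9, 15, 23]
17 → replaces 23 → [4, 9, 15, 17]
20 → extends → [4, 9, 15, 17, 20]
15 → already a tail → [4, 9, 15, 17, 20]
Length 5; one witness is 4, 9, 15, 17, 20.

4, 9, 15, 17, 20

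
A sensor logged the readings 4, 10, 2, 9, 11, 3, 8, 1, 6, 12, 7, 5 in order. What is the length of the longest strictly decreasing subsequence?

Negate each value so 'decreasing' becomes 'increasing', then run patience tails on the negated sequence:
-4 → extends → [-4]
-10 → replaces -4 → [-10]
-2 → extends → [-10, -2]
-9 → replaces -2 → [-10, -9]
-11 → replaces -10 → [-11, -9]
-3 → extends → [-11, -9, -3]
-8 → replaces -3 → [-11, -9, -8]
-1 → extends → [-11, -9, -8, -1]
-6 → replaces -1 → [-11, -9, -8, -6]
-12 → replaces -11 → [-12, -9, -8, -6]
-7 → replaces -6 → [-12, -9, -8, -7]
-5 → extends → [-12, -9, -8, -7, -5]
Five tails, so the longest strictly decreasing subsequence of the original has length 5.

5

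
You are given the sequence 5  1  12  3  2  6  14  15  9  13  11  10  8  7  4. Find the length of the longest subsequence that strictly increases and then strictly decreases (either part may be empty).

inc[i] = longest strictly increasing subsequence ending at i; dec[i] = longest strictly decreasing subsequence starting at i:
i:      1  2  3  4  5  6  7  8  9 10 11 12 13 14 15
a[i]:   5  1 12  3  2  6 14 15  9 13 11 10  8  7  4
inc:    1  1  2  2  2  3  4  5  4  5  5  5  4  4  3
dec:    3  1  6  2  1  2  7  7  4  6  5  4  3  2  1
Best peak at i=8 (value 15): inc=5, dec=7, length 5+7−1 = 11.

11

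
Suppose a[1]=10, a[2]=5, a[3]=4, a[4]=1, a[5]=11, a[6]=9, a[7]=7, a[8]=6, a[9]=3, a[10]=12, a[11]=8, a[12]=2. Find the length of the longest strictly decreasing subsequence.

Let dp[i] be the longest strictly decreasing subsequence ending at i:
i:      1  2  3  4  5  6  7  8  9 10 11 12
a[i]:  10  5  4  1 11  9  7  6  3 12  8  2
dp:     1  2  3  4  1  2  3  4  5  1  3  6
Maximum is 6.

6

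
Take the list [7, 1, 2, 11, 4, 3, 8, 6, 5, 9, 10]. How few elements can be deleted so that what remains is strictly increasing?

Fewest deletions = n − (longest strictly increasing subsequence).
Patience tails:
7 → extends → [7]
1 → replaces 7 → [1]
2 → extends → [1, 2]
11 → extends → [1, 2, 11]
4 → replaces 11 → [1, 2, 4]
3 → replaces 4 → [1, 2, 3]
8 → extends → [1, 2, 3, 8]
6 → replaces 8 → [1, 2, 3, 6]
5 → replaces 6 → [1, 2, 3, 5]
9 → extends → [1, 2, 3, 5, 9]
10 → extends → [1, 2, 3, 5, 9, 10]
Longest strictly increasing subsequence has length 6, so deletions = 11 − 6 = 5.

5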